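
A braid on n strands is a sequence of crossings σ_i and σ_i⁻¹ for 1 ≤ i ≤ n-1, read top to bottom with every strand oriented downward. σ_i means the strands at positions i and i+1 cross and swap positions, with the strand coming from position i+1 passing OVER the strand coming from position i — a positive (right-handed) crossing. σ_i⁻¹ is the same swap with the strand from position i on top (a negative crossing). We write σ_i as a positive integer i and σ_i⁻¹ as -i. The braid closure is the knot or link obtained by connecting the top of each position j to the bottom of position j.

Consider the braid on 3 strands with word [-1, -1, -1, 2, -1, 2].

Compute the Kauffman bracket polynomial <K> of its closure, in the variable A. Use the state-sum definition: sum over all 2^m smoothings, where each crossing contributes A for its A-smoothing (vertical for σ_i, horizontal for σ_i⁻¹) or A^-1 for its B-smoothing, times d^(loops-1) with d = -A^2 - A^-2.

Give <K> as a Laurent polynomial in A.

Braid: s1^-1 s1^-1 s1^-1 s2 s1^-1 s2 on 3 strands, 6 crossings.
Writhe w = (#positive) - (#negative) = 2 - 4 = -2.
Enumerate smoothing states for the bracket polynomial. There are 2^6 = 64 states.
Each crossing splits two ways (0=vertical, 1=horizontal). The state's weight is A^(#A-smoothings - #B-smoothings) * d^(loops - 1).
Tabulate the states by total A-exponent and number of loops L (A-exp: L × count):
  A^6: L=5 ×1
  A^4: L=4 ×6
  A^2: L=3 ×15
  A^0: L=2 ×19, L=4 ×1
  A^-2: L=1 ×11, L=3 ×4
  A^-4: L=2 ×6
  A^-6: L=3 ×1
Each group contributes A^e * Σ count * d^(L-1):
Powers of d = -A^2 - A^-2: d^2 = A^4 + 2 + A^-4; d^3 = -A^6 - 3*A^2 - 3*A^-2 - A^-6; d^4 = A^8 + 4*A^4 + 6 + 4*A^-4 + A^-8.
  A^6 * (d^4) = A^14 + 4*A^10 + 6*A^6 + 4*A^2 + A^-2
  A^4 * (6*d^3) = -6*A^10 - 18*A^6 - 18*A^2 - 6*A^-2
  A^2 * (15*d^2) = 15*A^6 + 30*A^2 + 15*A^-2
  A^0 * (19*d + d^3) = -A^6 - 22*A^2 - 22*A^-2 - A^-6
  A^-2 * (11 + 4*d^2) = 4*A^2 + 19*A^-2 + 4*A^-6
  A^-4 * (6*d) = -6*A^-2 - 6*A^-6
  A^-6 * (d^2) = A^-2 + 2*A^-6 + A^-10
Summing the groups: <K> = A^14 - 2*A^10 + 2*A^6 - 2*A^2 + 2*A^-2 - A^-6 + A^-10

Answer: A^14 - 2*A^10 + 2*A^6 - 2*A^2 + 2*A^-2 - A^-6 + A^-10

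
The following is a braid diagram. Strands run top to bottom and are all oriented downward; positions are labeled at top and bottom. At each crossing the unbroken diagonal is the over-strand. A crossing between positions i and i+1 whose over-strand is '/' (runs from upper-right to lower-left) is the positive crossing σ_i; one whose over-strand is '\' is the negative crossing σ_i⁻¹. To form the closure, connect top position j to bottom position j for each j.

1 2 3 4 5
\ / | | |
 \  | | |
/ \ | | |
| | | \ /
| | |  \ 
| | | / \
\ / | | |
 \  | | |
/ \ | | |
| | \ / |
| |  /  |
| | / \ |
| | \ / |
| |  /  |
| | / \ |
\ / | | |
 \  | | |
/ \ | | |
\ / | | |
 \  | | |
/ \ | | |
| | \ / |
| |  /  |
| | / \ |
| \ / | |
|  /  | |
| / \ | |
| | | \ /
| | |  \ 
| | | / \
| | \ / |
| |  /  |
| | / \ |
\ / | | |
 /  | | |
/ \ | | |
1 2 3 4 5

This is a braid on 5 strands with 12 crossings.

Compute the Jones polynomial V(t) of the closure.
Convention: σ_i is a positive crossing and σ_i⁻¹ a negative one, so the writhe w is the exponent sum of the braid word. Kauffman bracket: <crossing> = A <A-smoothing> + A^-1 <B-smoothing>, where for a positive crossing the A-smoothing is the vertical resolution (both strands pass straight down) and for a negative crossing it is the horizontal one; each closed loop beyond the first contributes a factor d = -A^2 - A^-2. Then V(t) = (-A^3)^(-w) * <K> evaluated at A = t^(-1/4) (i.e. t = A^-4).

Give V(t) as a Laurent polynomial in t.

Reading the diagram top to bottom ('/'-over between positions i,i+1 = s_i, '\'-over = s_i^-1): braid word = s1^-1 s4^-1 s1^-1 s3 s3 s1^-1 s1^-1 s3 s2 s4^-1 s3 s1.
The presented braid s1^-1 s4^-1 s1^-1 s3 s3 s1^-1 s1^-1 s3 s2 s4^-1 s3 s1 on 5 strands reduces by inverse Markov moves (closure unchanged at each step):
  Deconjugate: the word is γ·β·γ⁻¹ with γ = s1^-1 (prefix) and γ⁻¹ = s1 (suffix); strip both.
Reduced to β = s4^-1 s1^-1 s3 s3 s1^-1 s1^-1 s3 s2 s4^-1 s3 on 5 strands, 10 crossings.
Compute on β:
Braid: s4^-1 s1^-1 s3 s3 s1^-1 s1^-1 s3 s2 s4^-1 s3 on 5 strands, 10 crossings.
Writhe w = (#positive) - (#negative) = 5 - 5 = 0.
State-sum expansion of <K>. There are 2^10 = 1024 states.
Smooth each crossing (0=||, 1=⌣⌢); contribution A^(Σ sign_k(1-2s_k)) * d^(L-1).
Tabulate the states by total A-exponent and number of loops L (A-exp: L × count):
  A^10: L=6 ×1
  A^8: L=5 ×10
  A^6: L=4 ×41, L=6 ×4
  A^4: L=3 ×83, L=5 ×36, L=7 ×1
  A^2: L=2 ×84, L=4 ×107, L=6 ×19
  A^0: L=1 ×33, L=3 ×143, L=5 ×70, L=7 ×6
  A^-2: L=2 ×68, L=4 ×116, L=6 ×25, L=8 ×1
  A^-4: L=3 ×64, L=5 ×52, L=7 ×4
  A^-6: L=4 ×33, L=6 ×12
  A^-8: L=5 ×9, L=7 ×1
  A^-10: L=6 ×1
Each group contributes A^e * Σ count * d^(L-1):
Powers of d = -A^2 - A^-2: d^2 = A^4 + 2 + A^-4; d^3 = -A^6 - 3*A^2 - 3*A^-2 - A^-6; d^4 = A^8 + 4*A^4 + 6 + 4*A^-4 + A^-8; d^5 = -A^10 - 5*A^6 - 10*A^2 - 10*A^-2 - 5*A^-6 - A^-10; d^6 = A^12 + 6*A^8 + 15*A^4 + 20 + 15*A^-4 + 6*A^-8 + A^-12; d^7 = -A^14 - 7*A^10 - 21*A^6 - 35*A^2 - 35*A^-2 - 21*A^-6 - 7*A^-10 - A^-14.
  A^10 * (d^5) = -A^20 - 5*A^16 - 10*A^12 - 10*A^8 - 5*A^4 - 1
  A^8 * (10*d^4) = 10*A^16 + 40*A^12 + 60*A^8 + 40*A^4 + 10
  A^6 * (41*d^3 + 4*d^5) = -4*A^16 - 61*A^12 - 163*A^8 - 163*A^4 - 61 - 4*A^-4
  A^4 * (83*d^2 + 36*d^4 + d^6) = A^16 + 42*A^12 + 242*A^8 + 402*A^4 + 242 + 42*A^-4 + A^-8
  A^2 * (84*d + 107*d^3 + 19*d^5) = -19*A^12 - 202*A^8 - 595*A^4 - 595 - 202*A^-4 - 19*A^-8
  A^0 * (33 + 143*d^2 + 70*d^4 + 6*d^6) = 6*A^12 + 106*A^8 + 513*A^4 + 859 + 513*A^-4 + 106*A^-8 + 6*A^-12
  A^-2 * (68*d + 116*d^3 + 25*d^5 + d^7) = -A^12 - 32*A^8 - 262*A^4 - 701 - 701*A^-4 - 262*A^-8 - 32*A^-12 - A^-16
  A^-4 * (64*d^2 + 52*d^4 + 4*d^6) = 4*A^8 + 76*A^4 + 332 + 520*A^-4 + 332*A^-8 + 76*A^-12 + 4*A^-16
  A^-6 * (33*d^3 + 12*d^5) = -12*A^4 - 93 - 219*A^-4 - 219*A^-8 - 93*A^-12 - 12*A^-16
  A^-8 * (9*d^4 + d^6) = A^4 + 15 + 51*A^-4 + 74*A^-8 + 51*A^-12 + 15*A^-16 + A^-20
  A^-10 * (d^5) = -1 - 5*A^-4 - 10*A^-8 - 10*A^-12 - 5*A^-16 - A^-20
Summing the groups: <K> = -A^20 + 2*A^16 - 3*A^12 + 5*A^8 - 5*A^4 + 6 - 5*A^-4 + 3*A^-8 - 2*A^-12 + A^-16
Normalise by the writhe: (-A^3)^(-w) = (-A^3)^(0) = 1, so f(A) = 1 * <K> = -A^20 + 2*A^16 - 3*A^12 + 5*A^8 - 5*A^4 + 6 - 5*A^-4 + 3*A^-8 - 2*A^-12 + A^-16.
Substitute A = t^(-1/4), i.e. A^e → t^(-e/4): V(t) = t^4 - 2*t^3 + 3*t^2 - 5*t + 6 - 5*t^-1 + 5*t^-2 - 3*t^-3 + 2*t^-4 - t^-5

Answer: t^4 - 2*t^3 + 3*t^2 - 5*t + 6 - 5*t^-1 + 5*t^-2 - 3*t^-3 + 2*t^-4 - t^-5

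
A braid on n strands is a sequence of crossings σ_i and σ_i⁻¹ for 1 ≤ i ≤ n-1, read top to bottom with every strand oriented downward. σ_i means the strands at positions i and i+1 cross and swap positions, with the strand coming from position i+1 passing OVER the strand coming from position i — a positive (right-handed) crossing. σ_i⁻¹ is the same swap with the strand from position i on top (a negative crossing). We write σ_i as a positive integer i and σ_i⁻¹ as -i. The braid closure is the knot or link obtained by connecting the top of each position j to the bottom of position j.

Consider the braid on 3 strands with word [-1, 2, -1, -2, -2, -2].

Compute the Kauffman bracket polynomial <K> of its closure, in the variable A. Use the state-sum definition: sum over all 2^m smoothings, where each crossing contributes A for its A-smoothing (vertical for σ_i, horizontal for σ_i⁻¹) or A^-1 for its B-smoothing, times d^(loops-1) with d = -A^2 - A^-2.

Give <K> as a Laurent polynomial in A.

-A^12 + A^8 - A^4 + 2 - A^-4 + A^-8

Derivation:
Braid: s1^-1 s2 s1^-1 s2^-1 s2^-1 s2^-1 on 3 strands, 6 crossings.
Writhe w = (#positive) - (#negative) = 1 - 5 = -4.
Enumerate smoothing states for the bracket polynomial. There are 2^6 = 64 states.
Smooth each crossing (0=||, 1=⌣⌢); contribution A^(Σ sign_k(1-2s_k)) * d^(L-1).
Tabulate the states by total A-exponent and number of loops L (A-exp: L × count):
  A^6: L=4 ×1
  A^4: L=3 ×6
  A^2: L=2 ×12, L=4 ×3
  A^0: L=1 ×9, L=3 ×10, L=5 ×1
  A^-2: L=2 ×12, L=4 ×3
  A^-4: L=1 ×2, L=3 ×4
  A^-6: L=2 ×1
Each group contributes A^e * Σ count * d^(L-1):
Powers of d = -A^2 - A^-2: d^2 = A^4 + 2 + A^-4; d^3 = -A^6 - 3*A^2 - 3*A^-2 - A^-6; d^4 = A^8 + 4*A^4 + 6 + 4*A^-4 + A^-8.
  A^6 * (d^3) = -A^12 - 3*A^8 - 3*A^4 - 1
  A^4 * (6*d^2) = 6*A^8 + 12*A^4 + 6
  A^2 * (12*d + 3*d^3) = -3*A^8 - 21*A^4 - 21 - 3*A^-4
  A^0 * (9 + 10*d^2 + d^4) = A^8 + 14*A^4 + 35 + 14*A^-4 + A^-8
  A^-2 * (12*d + 3*d^3) = -3*A^4 - 21 - 21*A^-4 - 3*A^-8
  A^-4 * (2 + 4*d^2) = 4 + 10*A^-4 + 4*A^-8
  A^-6 * (d) = -A^-4 - A^-8
Summing the groups: <K> = -A^12 + A^8 - A^4 + 2 - A^-4 + A^-8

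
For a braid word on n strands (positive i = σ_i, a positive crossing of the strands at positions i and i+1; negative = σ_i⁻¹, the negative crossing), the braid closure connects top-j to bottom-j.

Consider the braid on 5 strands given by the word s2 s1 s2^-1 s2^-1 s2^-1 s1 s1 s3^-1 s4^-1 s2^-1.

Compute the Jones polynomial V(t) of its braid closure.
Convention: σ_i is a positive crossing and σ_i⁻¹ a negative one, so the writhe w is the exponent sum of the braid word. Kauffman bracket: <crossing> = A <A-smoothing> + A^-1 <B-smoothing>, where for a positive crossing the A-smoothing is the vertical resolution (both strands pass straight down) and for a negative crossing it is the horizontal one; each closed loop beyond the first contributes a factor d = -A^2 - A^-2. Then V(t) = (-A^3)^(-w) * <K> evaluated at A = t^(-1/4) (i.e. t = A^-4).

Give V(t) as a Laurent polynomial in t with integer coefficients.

The presented braid s2 s1 s2^-1 s2^-1 s2^-1 s1 s1 s3^-1 s4^-1 s2^-1 on 5 strands reduces by inverse Markov moves (closure unchanged at each step):
  Deconjugate: the word is γ·β·γ⁻¹ with γ = s2 (prefix) and γ⁻¹ = s2^-1 (suffix); strip both.
  Destabilize: the word has the form β·s4^-1 where s4^-1 occurs only as the final letter (β ∈ B_4); drop it and the last strand → 4 strands.
  Destabilize: the word has the form β·s3^-1 where s3^-1 occurs only as the final letter (β ∈ B_3); drop it and the last strand → 3 strands.
Reduced to β = s1 s2^-1 s2^-1 s2^-1 s1 s1 on 3 strands, 6 crossings.
Compute on β:
Braid: s1 s2^-1 s2^-1 s2^-1 s1 s1 on 3 strands, 6 crossings.
Writhe w = (#positive) - (#negative) = 3 - 3 = 0.
Enumerate smoothing states for the bracket polynomial. There are 2^6 = 64 states.
For each crossing: s=0 is the vertical smoothing, s=1 horizontal. Crossing k contributes A^(sign_k * (1 - 2*s_k)); loop factor d = -A^2 - A^-2.
Tabulate the states by total A-exponent and number of loops L (A-exp: L × count):
  A^6: L=4 ×1
  A^4: L=3 ×6
  A^2: L=2 ×12, L=4 ×3
  A^0: L=1 ×9, L=3 ×10, L=5 ×1
  A^-2: L=2 ×12, L=4 ×3
  A^-4: L=3 ×6
  A^-6: L=4 ×1
Each group contributes A^e * Σ count * d^(L-1):
Powers of d = -A^2 - A^-2: d^2 = A^4 + 2 + A^-4; d^3 = -A^6 - 3*A^2 - 3*A^-2 - A^-6; d^4 = A^8 + 4*A^4 + 6 + 4*A^-4 + A^-8.
  A^6 * (d^3) = -A^12 - 3*A^8 - 3*A^4 - 1
  A^4 * (6*d^2) = 6*A^8 + 12*A^4 + 6
  A^2 * (12*d + 3*d^3) = -3*A^8 - 21*A^4 - 21 - 3*A^-4
  A^0 * (9 + 10*d^2 + d^4) = A^8 + 14*A^4 + 35 + 14*A^-4 + A^-8
  A^-2 * (12*d + 3*d^3) = -3*A^4 - 21 - 21*A^-4 - 3*A^-8
  A^-4 * (6*d^2) = 6 + 12*A^-4 + 6*A^-8
  A^-6 * (d^3) = -1 - 3*A^-4 - 3*A^-8 - A^-12
Summing the groups: <K> = -A^12 + A^8 - A^4 + 3 - A^-4 + A^-8 - A^-12
Normalise by the writhe: (-A^3)^(-w) = (-A^3)^(0) = 1, so f(A) = 1 * <K> = -A^12 + A^8 - A^4 + 3 - A^-4 + A^-8 - A^-12.
Substitute A = t^(-1/4), i.e. A^e → t^(-e/4): V(t) = -t^3 + t^2 - t + 3 - t^-1 + t^-2 - t^-3

Answer: -t^3 + t^2 - t + 3 - t^-1 + t^-2 - t^-3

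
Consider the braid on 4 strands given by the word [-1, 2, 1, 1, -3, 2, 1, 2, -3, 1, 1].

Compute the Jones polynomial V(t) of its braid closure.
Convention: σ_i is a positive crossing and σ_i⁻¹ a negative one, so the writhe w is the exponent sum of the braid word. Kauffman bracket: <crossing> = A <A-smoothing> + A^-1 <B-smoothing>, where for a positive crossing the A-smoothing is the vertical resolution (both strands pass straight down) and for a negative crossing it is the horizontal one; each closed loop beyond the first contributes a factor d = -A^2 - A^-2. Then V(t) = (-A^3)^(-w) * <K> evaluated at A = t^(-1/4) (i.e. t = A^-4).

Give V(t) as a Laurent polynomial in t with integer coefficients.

-t^7 + 2*t^6 - 2*t^5 + 2*t^4 - 2*t^3 + 2*t^2 - t + 1

Derivation:
The presented braid s1^-1 s2 s1 s1 s3^-1 s2 s1 s2 s3^-1 s1 s1 on 4 strands reduces by inverse Markov moves (closure unchanged at each step):
  Deconjugate: the word is γ·β·γ⁻¹ with γ = s1^-1 (prefix) and γ⁻¹ = s1 (suffix); strip both.
Reduced to β = s2 s1 s1 s3^-1 s2 s1 s2 s3^-1 s1 on 4 strands, 9 crossings.
Compute on β:
Braid: s2 s1 s1 s3^-1 s2 s1 s2 s3^-1 s1 on 4 strands, 9 crossings.
Writhe w = (#positive) - (#negative) = 7 - 2 = 5.
Enumerate smoothing states for the bracket polynomial. There are 2^9 = 512 states.
For each crossing: s=0 is the vertical smoothing, s=1 horizontal. Crossing k contributes A^(sign_k * (1 - 2*s_k)); loop factor d = -A^2 - A^-2.
Tabulate the states by total A-exponent and number of loops L (A-exp: L × count):
  A^9: L=4 ×1
  A^7: L=3 ×9
  A^5: L=2 ×28, L=4 ×8
  A^3: L=1 ×32, L=3 ×48, L=5 ×4
  A^1: L=2 ×91, L=4 ×34, L=6 ×1
  A^-1: L=1 ×23, L=3 ×92, L=5 ×11
  A^-3: L=2 ×43, L=4 ×40, L=6 ×1
  A^-5: L=1 ×4, L=3 ×26, L=5 ×6
  A^-7: L=2 ×4, L=4 ×5
  A^-9: L=3 ×1
Each group contributes A^e * Σ count * d^(L-1):
Powers of d = -A^2 - A^-2: d^2 = A^4 + 2 + A^-4; d^3 = -A^6 - 3*A^2 - 3*A^-2 - A^-6; d^4 = A^8 + 4*A^4 + 6 + 4*A^-4 + A^-8; d^5 = -A^10 - 5*A^6 - 10*A^2 - 10*A^-2 - 5*A^-6 - A^-10.
  A^9 * (d^3) = -A^15 - 3*A^11 - 3*A^7 - A^3
  A^7 * (9*d^2) = 9*A^11 + 18*A^7 + 9*A^3
  A^5 * (28*d + 8*d^3) = -8*A^11 - 52*A^7 - 52*A^3 - 8*A^-1
  A^3 * (32 + 48*d^2 + 4*d^4) = 4*A^11 + 64*A^7 + 152*A^3 + 64*A^-1 + 4*A^-5
  A^1 * (91*d + 34*d^3 + d^5) = -A^11 - 39*A^7 - 203*A^3 - 203*A^-1 - 39*A^-5 - A^-9
  A^-1 * (23 + 92*d^2 + 11*d^4) = 11*A^7 + 136*A^3 + 273*A^-1 + 136*A^-5 + 11*A^-9
  A^-3 * (43*d + 40*d^3 + d^5) = -A^7 - 45*A^3 - 173*A^-1 - 173*A^-5 - 45*A^-9 - A^-13
  A^-5 * (4 + 26*d^2 + 6*d^4) = 6*A^3 + 50*A^-1 + 92*A^-5 + 50*A^-9 + 6*A^-13
  A^-7 * (4*d + 5*d^3) = -5*A^-1 - 19*A^-5 - 19*A^-9 - 5*A^-13
  A^-9 * (d^2) = A^-5 + 2*A^-9 + A^-13
Summing the groups: <K> = -A^15 + A^11 - 2*A^7 + 2*A^3 - 2*A^-1 + 2*A^-5 - 2*A^-9 + A^-13
Normalise by the writhe: (-A^3)^(-w) = (-A^3)^(-5) = -A^-15, so f(A) = -A^-15 * <K> = 1 - A^-4 + 2*A^-8 - 2*A^-12 + 2*A^-16 - 2*A^-20 + 2*A^-24 - A^-28.
Substitute A = t^(-1/4), i.e. A^e → t^(-e/4): V(t) = -t^7 + 2*t^6 - 2*t^5 + 2*t^4 - 2*t^3 + 2*t^2 - t + 1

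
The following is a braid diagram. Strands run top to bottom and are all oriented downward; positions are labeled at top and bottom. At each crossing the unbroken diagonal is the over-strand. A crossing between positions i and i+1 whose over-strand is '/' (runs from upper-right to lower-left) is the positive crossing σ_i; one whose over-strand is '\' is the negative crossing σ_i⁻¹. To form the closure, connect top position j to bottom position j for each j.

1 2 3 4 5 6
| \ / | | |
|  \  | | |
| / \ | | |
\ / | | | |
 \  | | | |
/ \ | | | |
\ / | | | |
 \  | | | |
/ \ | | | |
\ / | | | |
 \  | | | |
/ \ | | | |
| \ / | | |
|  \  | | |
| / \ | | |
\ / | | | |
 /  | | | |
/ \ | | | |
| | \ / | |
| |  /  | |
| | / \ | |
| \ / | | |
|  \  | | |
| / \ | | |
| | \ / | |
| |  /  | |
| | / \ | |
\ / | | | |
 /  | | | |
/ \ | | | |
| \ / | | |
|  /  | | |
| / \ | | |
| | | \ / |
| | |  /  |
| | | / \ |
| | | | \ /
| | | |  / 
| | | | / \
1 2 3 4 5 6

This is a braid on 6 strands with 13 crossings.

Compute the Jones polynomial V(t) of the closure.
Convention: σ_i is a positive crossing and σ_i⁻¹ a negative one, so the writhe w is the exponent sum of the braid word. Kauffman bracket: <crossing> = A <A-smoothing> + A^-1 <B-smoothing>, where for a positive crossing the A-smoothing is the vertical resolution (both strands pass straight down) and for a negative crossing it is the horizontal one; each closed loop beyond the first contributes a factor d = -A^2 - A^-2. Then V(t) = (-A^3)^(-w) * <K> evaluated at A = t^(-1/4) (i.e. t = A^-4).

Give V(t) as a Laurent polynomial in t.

Reading the diagram top to bottom ('/'-over between positions i,i+1 = s_i, '\'-over = s_i^-1): braid word = s2^-1 s1^-1 s1^-1 s1^-1 s2^-1 s1 s3 s2^-1 s3 s1 s2 s4 s5.
The presented braid s2^-1 s1^-1 s1^-1 s1^-1 s2^-1 s1 s3 s2^-1 s3 s1 s2 s4 s5 on 6 strands reduces by inverse Markov moves (closure unchanged at each step):
  Destabilize: the word has the form β·s5 where s5 occurs only as the final letter (β ∈ B_5); drop it and the last strand → 5 strands.
  Destabilize: the word has the form β·s4 where s4 occurs only as the final letter (β ∈ B_4); drop it and the last strand → 4 strands.
  Deconjugate: the word is γ·β·γ⁻¹ with γ = s2^-1 s1^-1 (prefix) and γ⁻¹ = s1 s2 (suffix); strip both.
Reduced to β = s1^-1 s1^-1 s2^-1 s1 s3 s2^-1 s3 on 4 strands, 7 crossings.
Compute on β:
Braid: s1^-1 s1^-1 s2^-1 s1 s3 s2^-1 s3 on 4 strands, 7 crossings.
Writhe w = (#positive) - (#negative) = 3 - 4 = -1.
Computing the Kauffman bracket via state sum. There are 2^7 = 128 states.
Each crossing splits two ways (0=vertical, 1=horizontal). The state's weight is A^(#A-smoothings - #B-smoothings) * d^(loops - 1).
Tabulate the states by total A-exponent and number of loops L (A-exp: L × count):
  A^7: L=4 ×1
  A^5: L=3 ×7
  A^3: L=2 ×17, L=4 ×4
  A^1: L=1 ×14, L=3 ×20, L=5 ×1
  A^-1: L=2 ×27, L=4 ×8
  A^-3: L=1 ×5, L=3 ×15, L=5 ×1
  A^-5: L=2 ×4, L=4 ×3
  A^-7: L=3 ×1
Each group contributes A^e * Σ count * d^(L-1):
Powers of d = -A^2 - A^-2: d^2 = A^4 + 2 + A^-4; d^3 = -A^6 - 3*A^2 - 3*A^-2 - A^-6; d^4 = A^8 + 4*A^4 + 6 + 4*A^-4 + A^-8.
  A^7 * (d^3) = -A^13 - 3*A^9 - 3*A^5 - A
  A^5 * (7*d^2) = 7*A^9 + 14*A^5 + 7*A
  A^3 * (17*d + 4*d^3) = -4*A^9 - 29*A^5 - 29*A - 4*A^-3
  A^1 * (14 + 20*d^2 + d^4) = A^9 + 24*A^5 + 60*A + 24*A^-3 + A^-7
  A^-1 * (27*d + 8*d^3) = -8*A^5 - 51*A - 51*A^-3 - 8*A^-7
  A^-3 * (5 + 15*d^2 + d^4) = A^5 + 19*A + 41*A^-3 + 19*A^-7 + A^-11
  A^-5 * (4*d + 3*d^3) = -3*A - 13*A^-3 - 13*A^-7 - 3*A^-11
  A^-7 * (d^2) = A^-3 + 2*A^-7 + A^-11
Summing the groups: <K> = -A^13 + A^9 - A^5 + 2*A - 2*A^-3 + A^-7 - A^-11
Normalise by the writhe: (-A^3)^(-w) = (-A^3)^(1) = -A^3, so f(A) = -A^3 * <K> = A^16 - A^12 + A^8 - 2*A^4 + 2 - A^-4 + A^-8.
Substitute A = t^(-1/4), i.e. A^e → t^(-e/4): V(t) = t^2 - t + 2 - 2*t^-1 + t^-2 - t^-3 + t^-4

Answer: t^2 - t + 2 - 2*t^-1 + t^-2 - t^-3 + t^-4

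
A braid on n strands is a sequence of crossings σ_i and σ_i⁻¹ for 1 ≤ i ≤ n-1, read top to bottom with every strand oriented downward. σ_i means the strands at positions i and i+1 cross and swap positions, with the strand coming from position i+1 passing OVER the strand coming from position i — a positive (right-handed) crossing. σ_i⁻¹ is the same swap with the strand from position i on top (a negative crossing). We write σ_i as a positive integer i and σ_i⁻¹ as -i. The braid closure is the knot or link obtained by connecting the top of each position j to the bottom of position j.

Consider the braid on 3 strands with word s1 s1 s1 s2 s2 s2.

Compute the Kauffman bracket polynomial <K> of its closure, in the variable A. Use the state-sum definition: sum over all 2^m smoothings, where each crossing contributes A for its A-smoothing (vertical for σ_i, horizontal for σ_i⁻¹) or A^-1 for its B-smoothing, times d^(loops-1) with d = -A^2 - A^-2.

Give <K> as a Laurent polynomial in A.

Braid: s1 s1 s1 s2 s2 s2 on 3 strands, 6 crossings.
Writhe w = (#positive) - (#negative) = 6 - 0 = 6.
Computing the Kauffman bracket via state sum. There are 2^6 = 64 states.
Smooth each crossing (0=||, 1=⌣⌢); contribution A^(Σ sign_k(1-2s_k)) * d^(L-1).
Tabulate the states by total A-exponent and number of loops L (A-exp: L × count):
  A^6: L=3 ×1
  A^4: L=2 ×6
  A^2: L=1 ×9, L=3 ×6
  A^0: L=2 ×18, L=4 ×2
  A^-2: L=3 ×15
  A^-4: L=4 ×6
  A^-6: L=5 ×1
Each group contributes A^e * Σ count * d^(L-1):
Powers of d = -A^2 - A^-2: d^2 = A^4 + 2 + A^-4; d^3 = -A^6 - 3*A^2 - 3*A^-2 - A^-6; d^4 = A^8 + 4*A^4 + 6 + 4*A^-4 + A^-8.
  A^6 * (d^2) = A^10 + 2*A^6 + A^2
  A^4 * (6*d) = -6*A^6 - 6*A^2
  A^2 * (9 + 6*d^2) = 6*A^6 + 21*A^2 + 6*A^-2
  A^0 * (18*d + 2*d^3) = -2*A^6 - 24*A^2 - 24*A^-2 - 2*A^-6
  A^-2 * (15*d^2) = 15*A^2 + 30*A^-2 + 15*A^-6
  A^-4 * (6*d^3) = -6*A^2 - 18*A^-2 - 18*A^-6 - 6*A^-10
  A^-6 * (d^4) = A^2 + 4*A^-2 + 6*A^-6 + 4*A^-10 + A^-14
Summing the groups: <K> = A^10 + 2*A^2 - 2*A^-2 + A^-6 - 2*A^-10 + A^-14

Answer: A^10 + 2*A^2 - 2*A^-2 + A^-6 - 2*A^-10 + A^-14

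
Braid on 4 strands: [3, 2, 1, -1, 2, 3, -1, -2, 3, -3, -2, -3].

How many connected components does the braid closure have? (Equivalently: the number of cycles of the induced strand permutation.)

Track the strand permutation on 4 strands, starting from identity.
  step 1: s3 swaps positions 3,4 -> [1 2 4 3]
  step 2: s2 swaps positions 2,3 -> [1 4 2 3]
  step 3: s1 swaps positions 1,2 -> [4 1 2 3]
  step 4: s1^-1 swaps positions 1,2 -> [1 4 2 3]
  step 5: s2 swaps positions 2,3 -> [1 2 4 3]
  step 6: s3 swaps positions 3,4 -> [1 2 3 4]
  step 7: s1^-1 swaps positions 1,2 -> [2 1 3 4]
  step 8: s2^-1 swaps positions 2,3 -> [2 3 1 4]
  step 9: s3 swaps positions 3,4 -> [2 3 4 1]
  step 10: s3^-1 swaps positions 3,4 -> [2 3 1 4]
  step 11: s2^-1 swaps positions 2,3 -> [2 1 3 4]
  step 12: s3^-1 swaps positions 3,4 -> [2 1 4 3]
Final permutation (position -> original strand): [2 1 4 3]
Closure components = cycle count of this permutation = 2.

Answer: 2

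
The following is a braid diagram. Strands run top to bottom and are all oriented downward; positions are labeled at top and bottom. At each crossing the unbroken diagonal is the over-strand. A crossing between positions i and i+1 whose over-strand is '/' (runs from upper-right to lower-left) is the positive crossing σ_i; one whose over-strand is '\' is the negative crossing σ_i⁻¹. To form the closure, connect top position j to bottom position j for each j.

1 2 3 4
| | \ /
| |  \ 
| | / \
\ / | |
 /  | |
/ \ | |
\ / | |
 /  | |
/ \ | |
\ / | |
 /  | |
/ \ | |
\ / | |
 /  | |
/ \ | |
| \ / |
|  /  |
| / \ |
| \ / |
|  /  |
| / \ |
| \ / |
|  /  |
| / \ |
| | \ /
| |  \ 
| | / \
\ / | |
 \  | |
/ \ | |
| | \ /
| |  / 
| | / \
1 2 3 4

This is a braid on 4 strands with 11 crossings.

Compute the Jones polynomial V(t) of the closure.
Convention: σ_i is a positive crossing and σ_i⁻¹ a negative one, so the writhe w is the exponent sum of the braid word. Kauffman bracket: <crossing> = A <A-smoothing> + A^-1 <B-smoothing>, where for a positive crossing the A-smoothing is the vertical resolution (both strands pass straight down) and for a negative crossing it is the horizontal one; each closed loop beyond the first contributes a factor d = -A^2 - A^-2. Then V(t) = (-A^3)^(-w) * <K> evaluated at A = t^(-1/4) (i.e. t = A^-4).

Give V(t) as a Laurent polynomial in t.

t^8 - 2*t^7 + t^6 - 2*t^5 + 2*t^4 + t^2

Derivation:
Reading the diagram top to bottom ('/'-over between positions i,i+1 = s_i, '\'-over = s_i^-1): braid word = s3^-1 s1 s1 s1 s1 s2 s2 s2 s3^-1 s1^-1 s3.
The presented braid s3^-1 s1 s1 s1 s1 s2 s2 s2 s3^-1 s1^-1 s3 on 4 strands reduces by inverse Markov moves (closure unchanged at each step):
  Deconjugate: the word is γ·β·γ⁻¹ with γ = s3^-1 (prefix) and γ⁻¹ = s3 (suffix); strip both.
  Deconjugate: the word is γ·β·γ⁻¹ with γ = s1 (prefix) and γ⁻¹ = s1^-1 (suffix); strip both.
  Destabilize: the word has the form β·s3^-1 where s3^-1 occurs only as the final letter (β ∈ B_3); drop it and the last strand → 3 strands.
Reduced to β = s1 s1 s1 s2 s2 s2 on 3 strands, 6 crossings.
Compute on β:
Braid: s1 s1 s1 s2 s2 s2 on 3 strands, 6 crossings.
Writhe w = (#positive) - (#negative) = 6 - 0 = 6.
Computing the Kauffman bracket via state sum. There are 2^6 = 64 states.
Each crossing splits two ways (0=vertical, 1=horizontal). The state's weight is A^(#A-smoothings - #B-smoothings) * d^(loops - 1).
Tabulate the states by total A-exponent and number of loops L (A-exp: L × count):
  A^6: L=3 ×1
  A^4: L=2 ×6
  A^2: L=1 ×9, L=3 ×6
  A^0: L=2 ×18, L=4 ×2
  A^-2: L=3 ×15
  A^-4: L=4 ×6
  A^-6: L=5 ×1
Each group contributes A^e * Σ count * d^(L-1):
Powers of d = -A^2 - A^-2: d^2 = A^4 + 2 + A^-4; d^3 = -A^6 - 3*A^2 - 3*A^-2 - A^-6; d^4 = A^8 + 4*A^4 + 6 + 4*A^-4 + A^-8.
  A^6 * (d^2) = A^10 + 2*A^6 + A^2
  A^4 * (6*d) = -6*A^6 - 6*A^2
  A^2 * (9 + 6*d^2) = 6*A^6 + 21*A^2 + 6*A^-2
  A^0 * (18*d + 2*d^3) = -2*A^6 - 24*A^2 - 24*A^-2 - 2*A^-6
  A^-2 * (15*d^2) = 15*A^2 + 30*A^-2 + 15*A^-6
  A^-4 * (6*d^3) = -6*A^2 - 18*A^-2 - 18*A^-6 - 6*A^-10
  A^-6 * (d^4) = A^2 + 4*A^-2 + 6*A^-6 + 4*A^-10 + A^-14
Summing the groups: <K> = A^10 + 2*A^2 - 2*A^-2 + A^-6 - 2*A^-10 + A^-14
Normalise by the writhe: (-A^3)^(-w) = (-A^3)^(-6) = A^-18, so f(A) = A^-18 * <K> = A^-8 + 2*A^-16 - 2*A^-20 + A^-24 - 2*A^-28 + A^-32.
Substitute A = t^(-1/4), i.e. A^e → t^(-e/4): V(t) = t^8 - 2*t^7 + t^6 - 2*t^5 + 2*t^4 + t^2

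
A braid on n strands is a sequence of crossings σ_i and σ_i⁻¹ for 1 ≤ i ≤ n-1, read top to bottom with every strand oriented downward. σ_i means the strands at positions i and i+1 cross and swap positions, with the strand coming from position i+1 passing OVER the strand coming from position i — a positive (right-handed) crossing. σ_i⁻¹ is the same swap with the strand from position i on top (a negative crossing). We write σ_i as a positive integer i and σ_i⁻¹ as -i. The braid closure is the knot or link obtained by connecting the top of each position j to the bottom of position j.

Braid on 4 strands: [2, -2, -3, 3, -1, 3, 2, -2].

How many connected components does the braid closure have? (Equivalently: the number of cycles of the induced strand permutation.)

2

Derivation:
Track the strand permutation on 4 strands, starting from identity.
  step 1: s2 swaps positions 2,3 -> [1 3 2 4]
  step 2: s2^-1 swaps positions 2,3 -> [1 2 3 4]
  step 3: s3^-1 swaps positions 3,4 -> [1 2 4 3]
  step 4: s3 swaps positions 3,4 -> [1 2 3 4]
  step 5: s1^-1 swaps positions 1,2 -> [2 1 3 4]
  step 6: s3 swaps positions 3,4 -> [2 1 4 3]
  step 7: s2 swaps positions 2,3 -> [2 4 1 3]
  step 8: s2^-1 swaps positions 2,3 -> [2 1 4 3]
Final permutation (position -> original strand): [2 1 4 3]
Closure components = cycle count of this permutation = 2.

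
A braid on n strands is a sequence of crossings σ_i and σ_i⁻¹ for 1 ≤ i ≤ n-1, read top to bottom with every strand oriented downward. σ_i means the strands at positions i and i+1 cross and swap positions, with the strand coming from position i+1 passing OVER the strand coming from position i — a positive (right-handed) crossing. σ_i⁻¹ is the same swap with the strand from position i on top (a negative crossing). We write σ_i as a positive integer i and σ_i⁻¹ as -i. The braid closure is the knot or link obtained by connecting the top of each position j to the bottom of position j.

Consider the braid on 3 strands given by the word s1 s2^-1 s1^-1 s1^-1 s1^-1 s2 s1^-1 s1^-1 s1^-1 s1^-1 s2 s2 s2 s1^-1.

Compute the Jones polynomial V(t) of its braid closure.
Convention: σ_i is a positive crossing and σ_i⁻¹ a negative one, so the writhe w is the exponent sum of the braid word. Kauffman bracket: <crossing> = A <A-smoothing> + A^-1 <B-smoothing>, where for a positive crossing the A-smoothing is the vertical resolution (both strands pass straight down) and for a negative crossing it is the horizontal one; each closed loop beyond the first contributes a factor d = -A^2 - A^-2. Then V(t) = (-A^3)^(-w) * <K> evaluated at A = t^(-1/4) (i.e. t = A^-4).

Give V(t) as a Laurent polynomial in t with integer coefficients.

-t + 2 - 3*t^-1 + 6*t^-2 - 6*t^-3 + 7*t^-4 - 7*t^-5 + 6*t^-6 - 4*t^-7 + 2*t^-8 - t^-9

Derivation:
The presented braid s1 s2^-1 s1^-1 s1^-1 s1^-1 s2 s1^-1 s1^-1 s1^-1 s1^-1 s2 s2 s2 s1^-1 on 3 strands reduces by inverse Markov moves (closure unchanged at each step):
  Deconjugate: the word is γ·β·γ⁻¹ with γ = s1 (prefix) and γ⁻¹ = s1^-1 (suffix); strip both.
  Deconjugate: the word is γ·β·γ⁻¹ with γ = s2^-1 (prefix) and γ⁻¹ = s2 (suffix); strip both.
Reduced to β = s1^-1 s1^-1 s1^-1 s2 s1^-1 s1^-1 s1^-1 s1^-1 s2 s2 on 3 strands, 10 crossings.
Compute on β:
Braid: s1^-1 s1^-1 s1^-1 s2 s1^-1 s1^-1 s1^-1 s1^-1 s2 s2 on 3 strands, 10 crossings.
Writhe w = (#positive) - (#negative) = 3 - 7 = -4.
Computing the Kauffman bracket via state sum. There are 2^10 = 1024 states.
Each crossing splits two ways (0=vertical, 1=horizontal). The state's weight is A^(#A-smoothings - #B-smoothings) * d^(loops - 1).
Tabulate the states by total A-exponent and number of loops L (A-exp: L × count):
  A^10: L=8 ×1
  A^8: L=7 ×10
  A^6: L=6 ×44, L=8 ×1
  A^4: L=5 ×112, L=7 ×8
  A^2: L=4 ×182, L=6 ×28
  A^0: L=3 ×194, L=5 ×58
  A^-2: L=2 ×130, L=4 ×79, L=6 ×1
  A^-4: L=1 ×45, L=3 ×70, L=5 ×5
  A^-6: L=2 ×36, L=4 ×9
  A^-8: L=3 ×10
  A^-10: L=4 ×1
Each group contributes A^e * Σ count * d^(L-1):
Powers of d = -A^2 - A^-2: d^2 = A^4 + 2 + A^-4; d^3 = -A^6 - 3*A^2 - 3*A^-2 - A^-6; d^4 = A^8 + 4*A^4 + 6 + 4*A^-4 + A^-8; d^5 = -A^10 - 5*A^6 - 10*A^2 - 10*A^-2 - 5*A^-6 - A^-10; d^6 = A^12 + 6*A^8 + 15*A^4 + 20 + 15*A^-4 + 6*A^-8 + A^-12; d^7 = -A^14 - 7*A^10 - 21*A^6 - 35*A^2 - 35*A^-2 - 21*A^-6 - 7*A^-10 - A^-14.
  A^10 * (d^7) = -A^24 - 7*A^20 - 21*A^16 - 35*A^12 - 35*A^8 - 21*A^4 - 7 - A^-4
  A^8 * (10*d^6) = 10*A^20 + 60*A^16 + 150*A^12 + 200*A^8 + 150*A^4 + 60 + 10*A^-4
  A^6 * (44*d^5 + d^7) = -A^20 - 51*A^16 - 241*A^12 - 475*A^8 - 475*A^4 - 241 - 51*A^-4 - A^-8
  A^4 * (112*d^4 + 8*d^6) = 8*A^16 + 160*A^12 + 568*A^8 + 832*A^4 + 568 + 160*A^-4 + 8*A^-8
  A^2 * (182*d^3 + 28*d^5) = -28*A^12 - 322*A^8 - 826*A^4 - 826 - 322*A^-4 - 28*A^-8
  A^0 * (194*d^2 + 58*d^4) = 58*A^8 + 426*A^4 + 736 + 426*A^-4 + 58*A^-8
  A^-2 * (130*d + 79*d^3 + d^5) = -A^8 - 84*A^4 - 377 - 377*A^-4 - 84*A^-8 - A^-12
  A^-4 * (45 + 70*d^2 + 5*d^4) = 5*A^4 + 90 + 215*A^-4 + 90*A^-8 + 5*A^-12
  A^-6 * (36*d + 9*d^3) = -9 - 63*A^-4 - 63*A^-8 - 9*A^-12
  A^-8 * (10*d^2) = 10*A^-4 + 20*A^-8 + 10*A^-12
  A^-10 * (d^3) = -A^-4 - 3*A^-8 - 3*A^-12 - A^-16
Summing the groups: <K> = -A^24 + 2*A^20 - 4*A^16 + 6*A^12 - 7*A^8 + 7*A^4 - 6 + 6*A^-4 - 3*A^-8 + 2*A^-12 - A^-16
Normalise by the writhe: (-A^3)^(-w) = (-A^3)^(4) = A^12, so f(A) = A^12 * <K> = -A^36 + 2*A^32 - 4*A^28 + 6*A^24 - 7*A^20 + 7*A^16 - 6*A^12 + 6*A^8 - 3*A^4 + 2 - A^-4.
Substitute A = t^(-1/4), i.e. A^e → t^(-e/4): V(t) = -t + 2 - 3*t^-1 + 6*t^-2 - 6*t^-3 + 7*t^-4 - 7*t^-5 + 6*t^-6 - 4*t^-7 + 2*t^-8 - t^-9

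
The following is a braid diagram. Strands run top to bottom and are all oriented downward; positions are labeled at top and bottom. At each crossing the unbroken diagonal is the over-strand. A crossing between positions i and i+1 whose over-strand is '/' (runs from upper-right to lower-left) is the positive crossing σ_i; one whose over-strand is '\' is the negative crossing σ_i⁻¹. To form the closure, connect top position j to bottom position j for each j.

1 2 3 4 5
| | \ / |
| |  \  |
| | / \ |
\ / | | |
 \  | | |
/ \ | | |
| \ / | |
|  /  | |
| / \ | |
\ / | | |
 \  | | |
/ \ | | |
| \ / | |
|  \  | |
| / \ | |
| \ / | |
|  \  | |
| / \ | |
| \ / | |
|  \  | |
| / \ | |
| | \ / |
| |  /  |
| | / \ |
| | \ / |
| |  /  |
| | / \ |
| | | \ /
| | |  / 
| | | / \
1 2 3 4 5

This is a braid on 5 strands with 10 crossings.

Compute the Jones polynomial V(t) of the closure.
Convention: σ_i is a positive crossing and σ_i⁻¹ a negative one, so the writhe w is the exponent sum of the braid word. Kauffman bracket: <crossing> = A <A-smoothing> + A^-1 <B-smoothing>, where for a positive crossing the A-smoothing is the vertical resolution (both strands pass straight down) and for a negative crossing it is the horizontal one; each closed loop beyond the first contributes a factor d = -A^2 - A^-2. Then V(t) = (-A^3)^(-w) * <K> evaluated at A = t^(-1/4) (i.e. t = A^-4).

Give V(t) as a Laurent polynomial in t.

t^-1 - t^-2 + 2*t^-3 - t^-4 + t^-5 - t^-6

Derivation:
Reading the diagram top to bottom ('/'-over between positions i,i+1 = s_i, '\'-over = s_i^-1): braid word = s3^-1 s1^-1 s2 s1^-1 s2^-1 s2^-1 s2^-1 s3 s3 s4.
The presented braid s3^-1 s1^-1 s2 s1^-1 s2^-1 s2^-1 s2^-1 s3 s3 s4 on 5 strands reduces by inverse Markov moves (closure unchanged at each step):
  Destabilize: the word has the form β·s4 where s4 occurs only as the final letter (β ∈ B_4); drop it and the last strand → 4 strands.
  Deconjugate: the word is γ·β·γ⁻¹ with γ = s3^-1 (prefix) and γ⁻¹ = s3 (suffix); strip both.
  Destabilize: the word has the form β·s3 where s3 occurs only as the final letter (β ∈ B_3); drop it and the last strand → 3 strands.
Reduced to β = s1^-1 s2 s1^-1 s2^-1 s2^-1 s2^-1 on 3 strands, 6 crossings.
Compute on β:
Braid: s1^-1 s2 s1^-1 s2^-1 s2^-1 s2^-1 on 3 strands, 6 crossings.
Writhe w = (#positive) - (#negative) = 1 - 5 = -4.
Computing the Kauffman bracket via state sum. There are 2^6 = 64 states.
For each crossing: s=0 is the vertical smoothing, s=1 horizontal. Crossing k contributes A^(sign_k * (1 - 2*s_k)); loop factor d = -A^2 - A^-2.
Tabulate the states by total A-exponent and number of loops L (A-exp: L × count):
  A^6: L=4 ×1
  A^4: L=3 ×6
  A^2: L=2 ×12, L=4 ×3
  A^0: L=1 ×9, L=3 ×10, L=5 ×1
  A^-2: L=2 ×12, L=4 ×3
  A^-4: L=1 ×2, L=3 ×4
  A^-6: L=2 ×1
Each group contributes A^e * Σ count * d^(L-1):
Powers of d = -A^2 - A^-2: d^2 = A^4 + 2 + A^-4; d^3 = -A^6 - 3*A^2 - 3*A^-2 - A^-6; d^4 = A^8 + 4*A^4 + 6 + 4*A^-4 + A^-8.
  A^6 * (d^3) = -A^12 - 3*A^8 - 3*A^4 - 1
  A^4 * (6*d^2) = 6*A^8 + 12*A^4 + 6
  A^2 * (12*d + 3*d^3) = -3*A^8 - 21*A^4 - 21 - 3*A^-4
  A^0 * (9 + 10*d^2 + d^4) = A^8 + 14*A^4 + 35 + 14*A^-4 + A^-8
  A^-2 * (12*d + 3*d^3) = -3*A^4 - 21 - 21*A^-4 - 3*A^-8
  A^-4 * (2 + 4*d^2) = 4 + 10*A^-4 + 4*A^-8
  A^-6 * (d) = -A^-4 - A^-8
Summing the groups: <K> = -A^12 + A^8 - A^4 + 2 - A^-4 + A^-8
Normalise by the writhe: (-A^3)^(-w) = (-A^3)^(4) = A^12, so f(A) = A^12 * <K> = -A^24 + A^20 - A^16 + 2*A^12 - A^8 + A^4.
Substitute A = t^(-1/4), i.e. A^e → t^(-e/4): V(t) = t^-1 - t^-2 + 2*t^-3 - t^-4 + t^-5 - t^-6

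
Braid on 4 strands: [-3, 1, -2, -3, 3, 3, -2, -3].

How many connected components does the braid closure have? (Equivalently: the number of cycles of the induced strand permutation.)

2

Derivation:
Track the strand permutation on 4 strands, starting from identity.
  step 1: s3^-1 swaps positions 3,4 -> [1 2 4 3]
  step 2: s1 swaps positions 1,2 -> [2 1 4 3]
  step 3: s2^-1 swaps positions 2,3 -> [2 4 1 3]
  step 4: s3^-1 swaps positions 3,4 -> [2 4 3 1]
  step 5: s3 swaps positions 3,4 -> [2 4 1 3]
  step 6: s3 swaps positions 3,4 -> [2 4 3 1]
  step 7: s2^-1 swaps positions 2,3 -> [2 3 4 1]
  step 8: s3^-1 swaps positions 3,4 -> [2 3 1 4]
Final permutation (position -> original strand): [2 3 1 4]
Closure components = cycle count of this permutation = 2.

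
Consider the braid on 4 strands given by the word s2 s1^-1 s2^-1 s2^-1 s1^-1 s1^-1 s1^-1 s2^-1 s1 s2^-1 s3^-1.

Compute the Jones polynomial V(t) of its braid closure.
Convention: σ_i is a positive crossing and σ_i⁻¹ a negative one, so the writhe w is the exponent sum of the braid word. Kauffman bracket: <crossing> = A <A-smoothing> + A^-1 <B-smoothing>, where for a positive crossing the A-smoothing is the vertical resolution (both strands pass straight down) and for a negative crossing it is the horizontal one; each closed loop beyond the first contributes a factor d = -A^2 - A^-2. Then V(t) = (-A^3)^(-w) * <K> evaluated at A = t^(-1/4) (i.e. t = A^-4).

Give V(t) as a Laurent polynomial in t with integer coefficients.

The presented braid s2 s1^-1 s2^-1 s2^-1 s1^-1 s1^-1 s1^-1 s2^-1 s1 s2^-1 s3^-1 on 4 strands reduces by inverse Markov moves (closure unchanged at each step):
  Destabilize: the word has the form β·s3^-1 where s3^-1 occurs only as the final letter (β ∈ B_3); drop it and the last strand → 3 strands.
  Deconjugate: the word is γ·β·γ⁻¹ with γ = s2 s1^-1 (prefix) and γ⁻¹ = s1 s2^-1 (suffix); strip both.
Reduced to β = s2^-1 s2^-1 s1^-1 s1^-1 s1^-1 s2^-1 on 3 strands, 6 crossings.
Compute on β:
Braid: s2^-1 s2^-1 s1^-1 s1^-1 s1^-1 s2^-1 on 3 strands, 6 crossings.
Writhe w = (#positive) - (#negative) = 0 - 6 = -6.
Computing the Kauffman bracket via state sum. There are 2^6 = 64 states.
For each crossing: s=0 is the vertical smoothing, s=1 horizontal. Crossing k contributes A^(sign_k * (1 - 2*s_k)); loop factor d = -A^2 - A^-2.
Tabulate the states by total A-exponent and number of loops L (A-exp: L × count):
  A^6: L=5 ×1
  A^4: L=4 ×6
  A^2: L=3 ×15
  A^0: L=2 ×18, L=4 ×2
  A^-2: L=1 ×9, L=3 ×6
  A^-4: L=2 ×6
  A^-6: L=3 ×1
Each group contributes A^e * Σ count * d^(L-1):
Powers of d = -A^2 - A^-2: d^2 = A^4 + 2 + A^-4; d^3 = -A^6 - 3*A^2 - 3*A^-2 - A^-6; d^4 = A^8 + 4*A^4 + 6 + 4*A^-4 + A^-8.
  A^6 * (d^4) = A^14 + 4*A^10 + 6*A^6 + 4*A^2 + A^-2
  A^4 * (6*d^3) = -6*A^10 - 18*A^6 - 18*A^2 - 6*A^-2
  A^2 * (15*d^2) = 15*A^6 + 30*A^2 + 15*A^-2
  A^0 * (18*d + 2*d^3) = -2*A^6 - 24*A^2 - 24*A^-2 - 2*A^-6
  A^-2 * (9 + 6*d^2) = 6*A^2 + 21*A^-2 + 6*A^-6
  A^-4 * (6*d) = -6*A^-2 - 6*A^-6
  A^-6 * (d^2) = A^-2 + 2*A^-6 + A^-10
Summing the groups: <K> = A^14 - 2*A^10 + A^6 - 2*A^2 + 2*A^-2 + A^-10
Normalise by the writhe: (-A^3)^(-w) = (-A^3)^(6) = A^18, so f(A) = A^18 * <K> = A^32 - 2*A^28 + A^24 - 2*A^20 + 2*A^16 + A^8.
Substitute A = t^(-1/4), i.e. A^e → t^(-e/4): V(t) = t^-2 + 2*t^-4 - 2*t^-5 + t^-6 - 2*t^-7 + t^-8

Answer: t^-2 + 2*t^-4 - 2*t^-5 + t^-6 - 2*t^-7 + t^-8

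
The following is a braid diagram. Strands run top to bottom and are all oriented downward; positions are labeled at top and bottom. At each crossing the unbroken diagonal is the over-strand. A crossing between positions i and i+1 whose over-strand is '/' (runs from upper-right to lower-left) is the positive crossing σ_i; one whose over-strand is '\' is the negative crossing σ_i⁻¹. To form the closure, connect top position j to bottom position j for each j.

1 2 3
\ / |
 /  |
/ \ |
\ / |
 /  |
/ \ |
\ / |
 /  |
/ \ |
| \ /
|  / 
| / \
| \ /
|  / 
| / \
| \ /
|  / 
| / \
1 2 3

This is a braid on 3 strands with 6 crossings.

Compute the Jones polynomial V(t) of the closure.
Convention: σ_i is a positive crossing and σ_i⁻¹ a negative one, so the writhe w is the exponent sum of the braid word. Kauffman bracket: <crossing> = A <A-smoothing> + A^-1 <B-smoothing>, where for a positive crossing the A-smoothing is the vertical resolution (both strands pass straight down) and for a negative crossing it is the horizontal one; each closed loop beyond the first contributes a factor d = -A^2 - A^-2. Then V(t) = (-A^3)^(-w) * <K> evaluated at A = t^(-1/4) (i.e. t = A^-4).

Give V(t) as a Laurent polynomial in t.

Reading the diagram top to bottom ('/'-over between positions i,i+1 = s_i, '\'-over = s_i^-1): braid word = s1 s1 s1 s2 s2 s2.
Braid: s1 s1 s1 s2 s2 s2 on 3 strands, 6 crossings.
Writhe w = (#positive) - (#negative) = 6 - 0 = 6.
Computing the Kauffman bracket via state sum. There are 2^6 = 64 states.
Smooth each crossing (0=||, 1=⌣⌢); contribution A^(Σ sign_k(1-2s_k)) * d^(L-1).
Tabulate the states by total A-exponent and number of loops L (A-exp: L × count):
  A^6: L=3 ×1
  A^4: L=2 ×6
  A^2: L=1 ×9, L=3 ×6
  A^0: L=2 ×18, L=4 ×2
  A^-2: L=3 ×15
  A^-4: L=4 ×6
  A^-6: L=5 ×1
Each group contributes A^e * Σ count * d^(L-1):
Powers of d = -A^2 - A^-2: d^2 = A^4 + 2 + A^-4; d^3 = -A^6 - 3*A^2 - 3*A^-2 - A^-6; d^4 = A^8 + 4*A^4 + 6 + 4*A^-4 + A^-8.
  A^6 * (d^2) = A^10 + 2*A^6 + A^2
  A^4 * (6*d) = -6*A^6 - 6*A^2
  A^2 * (9 + 6*d^2) = 6*A^6 + 21*A^2 + 6*A^-2
  A^0 * (18*d + 2*d^3) = -2*A^6 - 24*A^2 - 24*A^-2 - 2*A^-6
  A^-2 * (15*d^2) = 15*A^2 + 30*A^-2 + 15*A^-6
  A^-4 * (6*d^3) = -6*A^2 - 18*A^-2 - 18*A^-6 - 6*A^-10
  A^-6 * (d^4) = A^2 + 4*A^-2 + 6*A^-6 + 4*A^-10 + A^-14
Summing the groups: <K> = A^10 + 2*A^2 - 2*A^-2 + A^-6 - 2*A^-10 + A^-14
Normalise by the writhe: (-A^3)^(-w) = (-A^3)^(-6) = A^-18, so f(A) = A^-18 * <K> = A^-8 + 2*A^-16 - 2*A^-20 + A^-24 - 2*A^-28 + A^-32.
Substitute A = t^(-1/4), i.e. A^e → t^(-e/4): V(t) = t^8 - 2*t^7 + t^6 - 2*t^5 + 2*t^4 + t^2

Answer: t^8 - 2*t^7 + t^6 - 2*t^5 + 2*t^4 + t^2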